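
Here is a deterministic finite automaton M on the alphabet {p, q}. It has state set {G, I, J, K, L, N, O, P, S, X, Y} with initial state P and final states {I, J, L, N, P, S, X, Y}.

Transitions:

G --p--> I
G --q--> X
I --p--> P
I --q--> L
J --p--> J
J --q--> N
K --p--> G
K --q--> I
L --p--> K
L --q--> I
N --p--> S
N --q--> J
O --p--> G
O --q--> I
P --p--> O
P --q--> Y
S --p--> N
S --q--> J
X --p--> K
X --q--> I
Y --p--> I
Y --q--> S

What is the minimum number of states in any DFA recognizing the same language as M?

7

Start with accepting vs non-accepting: {I,J,L,N,P,S,X,Y} | {G,K,O}.
Refine {I,J,L,N,P,S,X,Y} on symbol p: members go to different blocks, giving {I,J,N,S,Y} and {L,P,X}.
On input p, block {I,J,N,S,Y} splits into {J,N,S,Y} and {I}.
On input p, block {J,N,S,Y} splits into {J,N,S} and {Y}.
Split {G,K,O} by δ(·,p) → {K,O} and {G}.
Split {L,P,X} by δ(·,q) → {L,X} and {P}.
Stable partition: {J,N,S} | {K,O} | {L,X} | {I} | {Y} | {G} | {P} — 7 equivalence classes.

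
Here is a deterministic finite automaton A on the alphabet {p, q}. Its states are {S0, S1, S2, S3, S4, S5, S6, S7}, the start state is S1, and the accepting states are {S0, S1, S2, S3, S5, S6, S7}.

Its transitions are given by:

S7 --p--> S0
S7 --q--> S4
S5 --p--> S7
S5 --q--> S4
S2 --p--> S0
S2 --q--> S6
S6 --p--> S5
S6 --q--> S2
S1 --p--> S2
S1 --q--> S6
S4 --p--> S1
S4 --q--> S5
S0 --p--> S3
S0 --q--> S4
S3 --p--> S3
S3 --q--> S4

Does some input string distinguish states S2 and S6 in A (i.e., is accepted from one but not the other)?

No

Every state is reachable, so we keep all 8.
P0 = {S0,S1,S2,S3,S5,S6,S7} | {S4}.
On input q, block {S0,S1,S2,S3,S5,S6,S7} splits into {S0,S3,S5,S7} and {S1,S2,S6}.
On input p, block {S1,S2,S6} splits into {S2,S6} and {S1}.
The partition is now stable with 4 blocks: {S0,S3,S5,S7} | {S4} | {S2,S6} | {S1}.
S2 and S6 lie in the same block of the stable partition, so they are equivalent — no string distinguishes them.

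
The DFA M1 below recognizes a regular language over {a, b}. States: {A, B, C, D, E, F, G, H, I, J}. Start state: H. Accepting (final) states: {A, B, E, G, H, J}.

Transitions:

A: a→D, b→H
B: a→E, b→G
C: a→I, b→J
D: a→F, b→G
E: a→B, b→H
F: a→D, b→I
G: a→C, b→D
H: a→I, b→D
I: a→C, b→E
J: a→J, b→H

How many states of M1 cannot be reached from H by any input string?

Starting at H and following transitions, the reachable set is {B, C, D, E, F, G, H, I, J}. That leaves A unreachable — 1 in total.

1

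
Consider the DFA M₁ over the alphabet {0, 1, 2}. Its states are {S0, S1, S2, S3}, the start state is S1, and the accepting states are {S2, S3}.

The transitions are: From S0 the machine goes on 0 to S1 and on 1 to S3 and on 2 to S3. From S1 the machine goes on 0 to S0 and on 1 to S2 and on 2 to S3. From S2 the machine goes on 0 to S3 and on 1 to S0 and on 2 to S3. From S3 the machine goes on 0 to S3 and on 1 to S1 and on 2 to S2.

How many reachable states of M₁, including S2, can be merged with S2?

2

Every state is reachable, so we keep all 4.
Initial partition by acceptance: {S2,S3} | {S0,S1}.
The partition is now stable with 2 blocks: {S2,S3} | {S0,S1}.
State S2 belongs to the block {S2,S3}, which has 2 states.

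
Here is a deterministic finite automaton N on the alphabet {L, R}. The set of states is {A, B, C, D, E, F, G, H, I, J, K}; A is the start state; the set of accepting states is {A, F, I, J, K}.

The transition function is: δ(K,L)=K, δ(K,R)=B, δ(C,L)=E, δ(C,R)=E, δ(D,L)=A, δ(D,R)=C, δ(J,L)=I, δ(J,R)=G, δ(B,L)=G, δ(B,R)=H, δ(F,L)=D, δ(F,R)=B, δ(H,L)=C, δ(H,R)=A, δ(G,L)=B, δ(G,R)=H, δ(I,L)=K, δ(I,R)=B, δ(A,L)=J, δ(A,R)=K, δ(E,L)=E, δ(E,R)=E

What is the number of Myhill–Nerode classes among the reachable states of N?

States {D,F} cannot be reached from the start state, so discard them.
Start with accepting vs non-accepting: {A,I,J,K} | {B,C,E,G,H}.
On input R, block {A,I,J,K} splits into {I,J,K} and {A}.
Split {B,C,E,G,H} by δ(·,R) → {B,C,E,G} and {H}.
Refine {B,C,E,G} on symbol R: members go to different blocks, giving {B,G} and {C,E}.
The partition is now stable with 5 blocks: {I,J,K} | {B,G} | {A} | {H} | {C,E}.

5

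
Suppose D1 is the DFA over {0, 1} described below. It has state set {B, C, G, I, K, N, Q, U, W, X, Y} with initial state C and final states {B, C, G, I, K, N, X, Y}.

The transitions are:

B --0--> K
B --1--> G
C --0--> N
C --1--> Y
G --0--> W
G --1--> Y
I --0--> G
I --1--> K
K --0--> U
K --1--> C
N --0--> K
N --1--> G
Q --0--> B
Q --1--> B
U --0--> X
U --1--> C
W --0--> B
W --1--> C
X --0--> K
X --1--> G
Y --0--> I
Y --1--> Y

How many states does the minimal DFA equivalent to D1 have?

4

States {Q} cannot be reached from the start state, so discard them.
Start with accepting vs non-accepting: {B,C,G,I,K,N,X,Y} | {U,W}.
Refine {B,C,G,I,K,N,X,Y} on symbol 0: members go to different blocks, giving {B,C,I,N,X,Y} and {G,K}.
Split {B,C,I,N,X,Y} by δ(·,0) → {B,I,N,X} and {C,Y}.
The partition is now stable with 4 blocks: {B,I,N,X} | {U,W} | {G,K} | {C,Y}.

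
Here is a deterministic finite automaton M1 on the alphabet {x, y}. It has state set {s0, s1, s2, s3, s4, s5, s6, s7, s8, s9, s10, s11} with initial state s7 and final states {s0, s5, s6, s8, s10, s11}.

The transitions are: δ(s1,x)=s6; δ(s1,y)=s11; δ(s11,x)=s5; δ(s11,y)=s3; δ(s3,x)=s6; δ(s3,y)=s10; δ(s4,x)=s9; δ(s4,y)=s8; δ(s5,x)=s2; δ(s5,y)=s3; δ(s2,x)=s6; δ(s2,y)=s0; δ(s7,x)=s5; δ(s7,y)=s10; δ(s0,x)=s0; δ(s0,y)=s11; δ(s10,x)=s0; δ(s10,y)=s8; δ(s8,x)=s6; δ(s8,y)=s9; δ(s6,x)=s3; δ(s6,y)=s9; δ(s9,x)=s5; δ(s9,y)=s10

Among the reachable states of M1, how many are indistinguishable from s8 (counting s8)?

2

Reachable states from the start: {s0,s2,s3,s5,s6,s7,s8,s9,s10,s11}. Unreachable: {s1,s4} — drop them.
Initial partition by acceptance: {s0,s5,s6,s8,s10,s11} | {s2,s3,s7,s9}.
Refine {s0,s5,s6,s8,s10,s11} on symbol x: members go to different blocks, giving {s0,s8,s10,s11} and {s5,s6}.
Refine {s0,s8,s10,s11} on symbol x: members go to different blocks, giving {s0,s10} and {s8,s11}.
Stable partition: {s0,s10} | {s2,s3,s7,s9} | {s5,s6} | {s8,s11} — 4 equivalence classes.
State s8 belongs to the block {s8,s11}, which has 2 states.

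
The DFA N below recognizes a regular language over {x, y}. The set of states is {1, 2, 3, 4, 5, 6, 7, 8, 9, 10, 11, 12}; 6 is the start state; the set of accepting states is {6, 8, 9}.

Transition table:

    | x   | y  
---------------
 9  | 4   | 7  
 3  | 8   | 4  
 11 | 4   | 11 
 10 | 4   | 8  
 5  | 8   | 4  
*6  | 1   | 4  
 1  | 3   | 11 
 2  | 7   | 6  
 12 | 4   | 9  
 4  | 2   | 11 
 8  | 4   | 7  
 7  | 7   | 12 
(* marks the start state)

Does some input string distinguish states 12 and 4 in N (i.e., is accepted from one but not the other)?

States {5,10} cannot be reached from the start state, so discard them.
Initial partition by acceptance: {6,8,9} | {1,2,3,4,7,11,12}.
Refine {1,2,3,4,7,11,12} on symbol x: members go to different blocks, giving {1,2,4,7,11,12} and {3}.
On input x, block {1,2,4,7,11,12} splits into {2,4,7,11,12} and {1}.
On input x, block {6,8,9} splits into {8,9} and {6}.
On input y, block {2,4,7,11,12} splits into {4,7,11} and {2} and {12}.
Refine {4,7,11} on symbol x: members go to different blocks, giving {7,11} and {4}.
On input x, block {7,11} splits into {7} and {11}.
Stable partition: {8,9} | {7} | {3} | {1} | {6} | {2} | {12} | {4} | {11} — 9 equivalence classes.
12 and 4 end up in different blocks, so they are distinguishable. For instance, the string 'y' is accepted from only 12.

Yes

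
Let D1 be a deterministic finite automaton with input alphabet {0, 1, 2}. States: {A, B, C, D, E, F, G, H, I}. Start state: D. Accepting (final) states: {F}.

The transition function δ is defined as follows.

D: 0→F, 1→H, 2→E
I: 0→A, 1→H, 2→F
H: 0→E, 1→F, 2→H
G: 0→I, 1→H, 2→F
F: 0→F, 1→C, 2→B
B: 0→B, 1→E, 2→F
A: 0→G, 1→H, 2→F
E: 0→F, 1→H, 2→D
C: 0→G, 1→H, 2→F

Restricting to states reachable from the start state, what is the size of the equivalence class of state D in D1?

2

P0 = {F} | {A,B,C,D,E,G,H,I}.
Refine {A,B,C,D,E,G,H,I} on symbol 0: members go to different blocks, giving {A,B,C,G,H,I} and {D,E}.
On input 0, block {A,B,C,G,H,I} splits into {A,B,C,G,I} and {H}.
Refine {A,B,C,G,I} on symbol 1: members go to different blocks, giving {A,C,G,I} and {B}.
Stable partition: {F} | {A,C,G,I} | {D,E} | {H} | {B} — 5 equivalence classes.
The equivalence class containing D is {D,E}, of size 2.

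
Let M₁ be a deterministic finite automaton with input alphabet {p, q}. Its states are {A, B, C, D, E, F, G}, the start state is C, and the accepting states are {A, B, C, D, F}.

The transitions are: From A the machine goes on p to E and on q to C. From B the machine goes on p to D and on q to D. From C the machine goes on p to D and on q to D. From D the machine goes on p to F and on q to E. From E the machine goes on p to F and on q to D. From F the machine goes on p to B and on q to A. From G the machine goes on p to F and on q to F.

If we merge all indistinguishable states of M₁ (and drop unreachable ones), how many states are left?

First remove the unreachable states {G}; 6 states remain.
P0 = {A,B,C,D,F} | {E}.
On input p, block {A,B,C,D,F} splits into {B,C,D,F} and {A}.
Split {B,C,D,F} by δ(·,q) → {B,C} and {D} and {F}.
Stable partition: {B,C} | {E} | {A} | {D} | {F} — 5 equivalence classes.

5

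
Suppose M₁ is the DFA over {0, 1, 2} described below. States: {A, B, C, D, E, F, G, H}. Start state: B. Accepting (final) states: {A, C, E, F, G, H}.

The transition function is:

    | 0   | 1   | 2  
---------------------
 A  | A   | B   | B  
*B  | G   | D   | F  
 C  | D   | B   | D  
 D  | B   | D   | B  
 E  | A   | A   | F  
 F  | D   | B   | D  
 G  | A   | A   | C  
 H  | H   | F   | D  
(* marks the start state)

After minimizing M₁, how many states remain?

States {E,H} cannot be reached from the start state, so discard them.
Initial partition by acceptance: {A,C,F,G} | {B,D}.
Refine {A,C,F,G} on symbol 0: members go to different blocks, giving {A,G} and {C,F}.
Refine {A,G} on symbol 1: members go to different blocks, giving {A} and {G}.
Refine {B,D} on symbol 0: members go to different blocks, giving {B} and {D}.
The partition is now stable with 5 blocks: {A} | {B} | {C,F} | {G} | {D}.

5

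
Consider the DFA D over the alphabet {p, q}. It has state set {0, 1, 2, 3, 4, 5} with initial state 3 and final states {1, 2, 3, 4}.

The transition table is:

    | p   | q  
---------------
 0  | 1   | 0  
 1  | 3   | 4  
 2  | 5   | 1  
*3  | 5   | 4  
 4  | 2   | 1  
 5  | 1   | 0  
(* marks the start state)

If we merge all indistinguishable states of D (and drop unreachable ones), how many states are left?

P0 = {1,2,3,4} | {0,5}.
Split {1,2,3,4} by δ(·,p) → {1,4} and {2,3}.
The partition is now stable with 3 blocks: {1,4} | {0,5} | {2,3}.

3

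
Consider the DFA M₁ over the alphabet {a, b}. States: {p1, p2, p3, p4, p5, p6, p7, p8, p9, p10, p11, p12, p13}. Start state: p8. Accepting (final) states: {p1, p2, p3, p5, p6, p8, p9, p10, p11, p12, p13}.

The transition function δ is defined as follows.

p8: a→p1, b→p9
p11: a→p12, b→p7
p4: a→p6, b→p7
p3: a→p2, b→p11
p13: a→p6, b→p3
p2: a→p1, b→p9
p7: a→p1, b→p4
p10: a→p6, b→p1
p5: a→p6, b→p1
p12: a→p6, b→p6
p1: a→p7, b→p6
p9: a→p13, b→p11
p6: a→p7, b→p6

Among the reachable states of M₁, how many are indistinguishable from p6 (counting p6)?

States {p5,p10} cannot be reached from the start state, so discard them.
Initial partition by acceptance: {p1,p2,p3,p6,p8,p9,p11,p12,p13} | {p4,p7}.
On input a, block {p1,p2,p3,p6,p8,p9,p11,p12,p13} splits into {p2,p3,p8,p9,p11,p12,p13} and {p1,p6}.
Split {p2,p3,p8,p9,p11,p12,p13} by δ(·,a) → {p2,p8,p12,p13} and {p3,p9,p11}.
Refine {p2,p8,p12,p13} on symbol b: members go to different blocks, giving {p2,p8,p13} and {p12}.
Split {p3,p9,p11} by δ(·,a) → {p3,p9} and {p11}.
No further refinement is possible. Final partition (6 blocks): {p2,p8,p13} | {p4,p7} | {p1,p6} | {p3,p9} | {p12} | {p11}.
State p6 belongs to the block {p1,p6}, which has 2 states.

2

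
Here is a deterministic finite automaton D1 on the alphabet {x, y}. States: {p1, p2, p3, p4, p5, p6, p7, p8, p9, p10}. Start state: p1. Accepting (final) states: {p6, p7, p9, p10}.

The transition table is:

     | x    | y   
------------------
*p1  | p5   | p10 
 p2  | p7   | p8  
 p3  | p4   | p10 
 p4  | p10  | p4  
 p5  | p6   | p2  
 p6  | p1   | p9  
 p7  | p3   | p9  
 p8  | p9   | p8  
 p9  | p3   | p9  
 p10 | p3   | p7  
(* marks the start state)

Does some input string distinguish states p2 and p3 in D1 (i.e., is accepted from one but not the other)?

Yes

Start with accepting vs non-accepting: {p6,p7,p9,p10} | {p1,p2,p3,p4,p5,p8}.
Refine {p1,p2,p3,p4,p5,p8} on symbol x: members go to different blocks, giving {p2,p4,p5,p8} and {p1,p3}.
The partition is now stable with 3 blocks: {p6,p7,p9,p10} | {p2,p4,p5,p8} | {p1,p3}.
p2 and p3 end up in different blocks, so they are distinguishable. For instance, the string 'x' is accepted from only p2.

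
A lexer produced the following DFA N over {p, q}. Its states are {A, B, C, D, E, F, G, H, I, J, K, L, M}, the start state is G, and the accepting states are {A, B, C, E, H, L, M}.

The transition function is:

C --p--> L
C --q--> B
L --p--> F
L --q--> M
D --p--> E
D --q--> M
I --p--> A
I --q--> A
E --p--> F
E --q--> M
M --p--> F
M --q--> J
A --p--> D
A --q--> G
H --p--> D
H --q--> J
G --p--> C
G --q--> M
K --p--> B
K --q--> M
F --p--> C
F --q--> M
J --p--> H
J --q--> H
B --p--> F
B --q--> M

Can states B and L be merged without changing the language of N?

Yes

First remove the unreachable states {A,I,K}; 10 states remain.
Start with accepting vs non-accepting: {B,C,E,H,L,M} | {D,F,G,J}.
On input p, block {B,C,E,H,L,M} splits into {B,E,H,L,M} and {C}.
Split {B,E,H,L,M} by δ(·,q) → {B,E,L} and {H,M}.
On input p, block {D,F,G,J} splits into {F,G} and {D} and {J}.
On input p, block {H,M} splits into {H} and {M}.
Stable partition: {B,E,L} | {F,G} | {C} | {H} | {D} | {J} | {M} — 7 equivalence classes.
B and L lie in the same block of the stable partition, so they are equivalent — no string distinguishes them.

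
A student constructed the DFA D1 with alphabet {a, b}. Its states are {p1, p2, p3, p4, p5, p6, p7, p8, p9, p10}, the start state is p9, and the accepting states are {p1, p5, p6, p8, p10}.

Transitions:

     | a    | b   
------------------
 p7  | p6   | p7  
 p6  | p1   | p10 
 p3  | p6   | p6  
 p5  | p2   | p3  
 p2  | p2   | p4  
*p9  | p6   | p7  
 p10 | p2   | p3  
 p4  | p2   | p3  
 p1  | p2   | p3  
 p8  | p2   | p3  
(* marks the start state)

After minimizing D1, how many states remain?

States {p5,p8} cannot be reached from the start state, so discard them.
P0 = {p1,p6,p10} | {p2,p3,p4,p7,p9}.
On input a, block {p1,p6,p10} splits into {p1,p10} and {p6}.
Split {p2,p3,p4,p7,p9} by δ(·,a) → {p3,p7,p9} and {p2,p4}.
Split {p3,p7,p9} by δ(·,b) → {p7,p9} and {p3}.
On input b, block {p2,p4} splits into {p2} and {p4}.
Stable partition: {p1,p10} | {p7,p9} | {p6} | {p2} | {p3} | {p4} — 6 equivalence classes.

6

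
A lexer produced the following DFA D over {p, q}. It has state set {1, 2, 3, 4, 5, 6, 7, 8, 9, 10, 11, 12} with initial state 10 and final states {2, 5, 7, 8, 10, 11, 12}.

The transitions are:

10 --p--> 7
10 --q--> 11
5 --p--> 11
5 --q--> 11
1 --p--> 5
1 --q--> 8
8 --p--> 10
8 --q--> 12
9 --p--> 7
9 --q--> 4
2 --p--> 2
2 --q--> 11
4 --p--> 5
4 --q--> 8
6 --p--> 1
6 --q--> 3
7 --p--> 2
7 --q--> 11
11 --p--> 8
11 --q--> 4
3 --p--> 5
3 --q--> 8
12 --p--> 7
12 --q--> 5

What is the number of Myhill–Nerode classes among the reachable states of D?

6

States {1,3,6,9} cannot be reached from the start state, so discard them.
P0 = {2,5,7,8,10,11,12} | {4}.
On input q, block {2,5,7,8,10,11,12} splits into {2,5,7,8,10,12} and {11}.
Refine {2,5,7,8,10,12} on symbol p: members go to different blocks, giving {2,7,8,10,12} and {5}.
On input q, block {2,7,8,10,12} splits into {2,7,10} and {8} and {12}.
The partition is now stable with 6 blocks: {2,7,10} | {4} | {11} | {5} | {8} | {12}.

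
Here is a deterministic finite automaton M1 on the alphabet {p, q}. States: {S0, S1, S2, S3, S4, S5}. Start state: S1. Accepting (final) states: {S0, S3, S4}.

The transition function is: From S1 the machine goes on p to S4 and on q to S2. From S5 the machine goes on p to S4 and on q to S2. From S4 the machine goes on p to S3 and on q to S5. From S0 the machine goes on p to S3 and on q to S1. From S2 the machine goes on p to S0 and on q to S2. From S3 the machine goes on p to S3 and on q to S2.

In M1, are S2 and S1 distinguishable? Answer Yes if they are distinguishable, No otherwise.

All states are reachable from the start state.
P0 = {S0,S3,S4} | {S1,S2,S5}.
The partition is now stable with 2 blocks: {S0,S3,S4} | {S1,S2,S5}.
S2 and S1 lie in the same block of the stable partition, so they are equivalent — no string distinguishes them.

No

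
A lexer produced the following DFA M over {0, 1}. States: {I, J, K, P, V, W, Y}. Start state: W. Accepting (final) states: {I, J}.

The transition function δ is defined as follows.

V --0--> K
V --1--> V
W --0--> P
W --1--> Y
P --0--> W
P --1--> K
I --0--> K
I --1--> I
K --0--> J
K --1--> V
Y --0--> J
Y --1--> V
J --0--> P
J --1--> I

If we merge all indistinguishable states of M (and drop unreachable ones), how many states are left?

5

Start with accepting vs non-accepting: {I,J} | {K,P,V,W,Y}.
On input 0, block {K,P,V,W,Y} splits into {P,V,W} and {K,Y}.
Refine {I,J} on symbol 0: members go to different blocks, giving {I} and {J}.
Split {P,V,W} by δ(·,0) → {P,W} and {V}.
The partition is now stable with 5 blocks: {I} | {P,W} | {K,Y} | {J} | {V}.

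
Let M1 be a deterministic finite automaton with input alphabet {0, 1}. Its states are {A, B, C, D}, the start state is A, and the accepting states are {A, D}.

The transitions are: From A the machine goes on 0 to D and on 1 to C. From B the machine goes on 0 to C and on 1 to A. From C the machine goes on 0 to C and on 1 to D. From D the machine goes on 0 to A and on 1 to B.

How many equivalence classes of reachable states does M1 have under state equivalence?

2

All states are reachable from the start state.
Start with accepting vs non-accepting: {A,D} | {B,C}.
No further refinement is possible. Final partition (2 blocks): {A,D} | {B,C}.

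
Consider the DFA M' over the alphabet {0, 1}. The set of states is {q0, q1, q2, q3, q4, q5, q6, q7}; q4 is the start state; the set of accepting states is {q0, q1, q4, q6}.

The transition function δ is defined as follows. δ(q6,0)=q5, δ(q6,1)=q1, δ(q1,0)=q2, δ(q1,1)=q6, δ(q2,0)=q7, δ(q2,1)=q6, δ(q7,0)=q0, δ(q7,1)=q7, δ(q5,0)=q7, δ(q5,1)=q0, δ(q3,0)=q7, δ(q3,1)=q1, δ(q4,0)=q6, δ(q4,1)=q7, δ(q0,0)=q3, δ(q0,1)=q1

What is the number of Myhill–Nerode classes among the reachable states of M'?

Every state is reachable, so we keep all 8.
Initial partition by acceptance: {q0,q1,q4,q6} | {q2,q3,q5,q7}.
Split {q0,q1,q4,q6} by δ(·,0) → {q0,q1,q6} and {q4}.
On input 0, block {q2,q3,q5,q7} splits into {q2,q3,q5} and {q7}.
No further refinement is possible. Final partition (4 blocks): {q0,q1,q6} | {q2,q3,q5} | {q4} | {q7}.

4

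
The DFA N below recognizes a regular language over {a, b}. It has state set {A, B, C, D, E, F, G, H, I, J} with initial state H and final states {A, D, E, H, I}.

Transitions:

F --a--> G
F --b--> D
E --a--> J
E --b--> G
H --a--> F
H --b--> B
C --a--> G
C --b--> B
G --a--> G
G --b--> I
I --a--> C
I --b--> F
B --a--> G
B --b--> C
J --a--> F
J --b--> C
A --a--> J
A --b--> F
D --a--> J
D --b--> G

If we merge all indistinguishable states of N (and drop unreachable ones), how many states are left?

4

Reachable states from the start: {B,C,D,F,G,H,I,J}. Unreachable: {A,E} — drop them.
Start with accepting vs non-accepting: {D,H,I} | {B,C,F,G,J}.
Split {B,C,F,G,J} by δ(·,b) → {B,C,J} and {F,G}.
Refine {D,H,I} on symbol a: members go to different blocks, giving {D,I} and {H}.
No further refinement is possible. Final partition (4 blocks): {D,I} | {B,C,J} | {F,G} | {H}.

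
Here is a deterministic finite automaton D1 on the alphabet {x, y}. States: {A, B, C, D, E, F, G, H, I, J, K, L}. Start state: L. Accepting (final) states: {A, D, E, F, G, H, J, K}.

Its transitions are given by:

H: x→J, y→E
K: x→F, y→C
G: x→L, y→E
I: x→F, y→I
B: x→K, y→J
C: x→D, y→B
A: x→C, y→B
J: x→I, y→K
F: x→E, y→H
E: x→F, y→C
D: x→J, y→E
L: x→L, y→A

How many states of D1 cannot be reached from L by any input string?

No path from L leads to G; the other 11 states are all reachable.

1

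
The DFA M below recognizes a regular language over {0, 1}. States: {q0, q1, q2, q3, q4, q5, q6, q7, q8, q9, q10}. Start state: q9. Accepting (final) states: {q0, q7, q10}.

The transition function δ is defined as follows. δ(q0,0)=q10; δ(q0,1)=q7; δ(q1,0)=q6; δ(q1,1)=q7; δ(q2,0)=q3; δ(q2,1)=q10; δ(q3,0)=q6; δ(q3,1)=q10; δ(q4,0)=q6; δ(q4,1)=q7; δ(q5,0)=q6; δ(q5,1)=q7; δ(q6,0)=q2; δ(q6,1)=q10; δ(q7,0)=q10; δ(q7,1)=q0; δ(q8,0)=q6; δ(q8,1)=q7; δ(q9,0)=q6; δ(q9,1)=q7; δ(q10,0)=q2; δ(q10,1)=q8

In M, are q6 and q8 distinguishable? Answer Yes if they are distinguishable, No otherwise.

Yes

States {q1,q4,q5} cannot be reached from the start state, so discard them.
Initial partition by acceptance: {q0,q7,q10} | {q2,q3,q6,q8,q9}.
On input 0, block {q0,q7,q10} splits into {q0,q7} and {q10}.
Refine {q2,q3,q6,q8,q9} on symbol 1: members go to different blocks, giving {q2,q3,q6} and {q8,q9}.
Stable partition: {q0,q7} | {q2,q3,q6} | {q10} | {q8,q9} — 4 equivalence classes.
q6 and q8 end up in different blocks, so they are distinguishable. For instance, the string '10' is accepted from only q8.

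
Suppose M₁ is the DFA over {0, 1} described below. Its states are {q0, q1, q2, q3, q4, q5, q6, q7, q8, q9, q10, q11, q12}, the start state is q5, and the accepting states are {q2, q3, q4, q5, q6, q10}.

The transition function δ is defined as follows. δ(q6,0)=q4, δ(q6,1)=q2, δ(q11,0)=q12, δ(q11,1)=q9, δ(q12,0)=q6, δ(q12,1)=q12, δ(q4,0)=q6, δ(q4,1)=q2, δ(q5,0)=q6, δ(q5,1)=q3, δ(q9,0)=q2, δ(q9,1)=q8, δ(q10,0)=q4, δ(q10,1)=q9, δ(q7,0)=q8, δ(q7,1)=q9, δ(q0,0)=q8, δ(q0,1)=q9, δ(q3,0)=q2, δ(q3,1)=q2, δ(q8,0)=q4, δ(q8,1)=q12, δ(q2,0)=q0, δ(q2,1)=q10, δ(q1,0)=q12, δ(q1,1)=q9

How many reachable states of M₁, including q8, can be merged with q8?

First remove the unreachable states {q1,q7,q11}; 10 states remain.
Initial partition by acceptance: {q2,q3,q4,q5,q6,q10} | {q0,q8,q9,q12}.
On input 0, block {q2,q3,q4,q5,q6,q10} splits into {q3,q4,q5,q6,q10} and {q2}.
On input 0, block {q3,q4,q5,q6,q10} splits into {q4,q5,q6,q10} and {q3}.
Split {q4,q5,q6,q10} by δ(·,1) → {q4,q6} and {q5} and {q10}.
On input 0, block {q0,q8,q9,q12} splits into {q8,q12} and {q0} and {q9}.
No further refinement is possible. Final partition (8 blocks): {q4,q6} | {q8,q12} | {q2} | {q3} | {q5} | {q10} | {q0} | {q9}.
State q8 belongs to the block {q8,q12}, which has 2 states.

2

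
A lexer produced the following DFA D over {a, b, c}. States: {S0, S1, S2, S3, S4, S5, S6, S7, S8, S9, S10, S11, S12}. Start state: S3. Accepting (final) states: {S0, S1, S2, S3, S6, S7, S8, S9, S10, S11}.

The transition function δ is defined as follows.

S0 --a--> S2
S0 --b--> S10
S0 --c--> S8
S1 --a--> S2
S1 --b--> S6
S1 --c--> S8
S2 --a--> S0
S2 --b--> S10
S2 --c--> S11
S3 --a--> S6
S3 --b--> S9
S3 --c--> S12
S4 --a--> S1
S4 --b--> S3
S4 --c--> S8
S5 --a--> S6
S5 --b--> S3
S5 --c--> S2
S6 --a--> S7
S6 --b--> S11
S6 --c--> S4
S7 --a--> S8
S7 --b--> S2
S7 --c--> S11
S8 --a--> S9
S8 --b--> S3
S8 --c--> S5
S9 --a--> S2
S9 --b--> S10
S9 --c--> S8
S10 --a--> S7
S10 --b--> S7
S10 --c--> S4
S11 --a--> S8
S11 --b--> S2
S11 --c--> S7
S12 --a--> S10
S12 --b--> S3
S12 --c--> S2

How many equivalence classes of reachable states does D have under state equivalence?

8

Every state is reachable, so we keep all 13.
P0 = {S0,S1,S2,S3,S6,S7,S8,S9,S10,S11} | {S4,S5,S12}.
Split {S0,S1,S2,S3,S6,S7,S8,S9,S10,S11} by δ(·,c) → {S0,S1,S2,S7,S9,S11} and {S3,S6,S8,S10}.
Split {S0,S1,S2,S7,S9,S11} by δ(·,a) → {S0,S1,S2,S9} and {S7,S11}.
On input c, block {S0,S1,S2,S9} splits into {S0,S1,S9} and {S2}.
Split {S4,S5,S12} by δ(·,a) → {S5,S12} and {S4}.
Split {S3,S6,S8,S10} by δ(·,a) → {S6,S10} and {S3} and {S8}.
The partition is now stable with 8 blocks: {S0,S1,S9} | {S5,S12} | {S6,S10} | {S7,S11} | {S2} | {S4} | {S3} | {S8}.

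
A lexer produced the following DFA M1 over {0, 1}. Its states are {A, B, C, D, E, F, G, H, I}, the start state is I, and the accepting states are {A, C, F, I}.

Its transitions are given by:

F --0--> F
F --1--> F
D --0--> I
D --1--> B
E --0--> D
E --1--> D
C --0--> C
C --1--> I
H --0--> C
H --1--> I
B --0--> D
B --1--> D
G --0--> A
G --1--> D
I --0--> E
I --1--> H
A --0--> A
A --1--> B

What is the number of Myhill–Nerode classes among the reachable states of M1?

First remove the unreachable states {A,F,G}; 6 states remain.
Initial partition by acceptance: {C,I} | {B,D,E,H}.
Split {C,I} by δ(·,0) → {C} and {I}.
Split {B,D,E,H} by δ(·,0) → {B,E} and {D} and {H}.
Stable partition: {C} | {B,E} | {I} | {D} | {H} — 5 equivalence classes.

5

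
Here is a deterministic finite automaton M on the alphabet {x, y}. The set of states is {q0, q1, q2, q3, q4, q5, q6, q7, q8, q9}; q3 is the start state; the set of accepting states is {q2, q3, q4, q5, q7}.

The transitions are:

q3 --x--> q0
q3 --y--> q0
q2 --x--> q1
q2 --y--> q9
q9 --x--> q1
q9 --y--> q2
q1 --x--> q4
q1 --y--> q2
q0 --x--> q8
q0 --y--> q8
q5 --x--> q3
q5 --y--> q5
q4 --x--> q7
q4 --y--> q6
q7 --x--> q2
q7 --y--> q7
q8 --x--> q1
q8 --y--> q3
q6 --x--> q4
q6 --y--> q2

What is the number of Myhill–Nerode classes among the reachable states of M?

8

States {q5} cannot be reached from the start state, so discard them.
P0 = {q2,q3,q4,q7} | {q0,q1,q6,q8,q9}.
Split {q2,q3,q4,q7} by δ(·,x) → {q2,q3} and {q4,q7}.
On input x, block {q0,q1,q6,q8,q9} splits into {q0,q8,q9} and {q1,q6}.
Refine {q2,q3} on symbol x: members go to different blocks, giving {q2} and {q3}.
On input x, block {q0,q8,q9} splits into {q8,q9} and {q0}.
Refine {q8,q9} on symbol y: members go to different blocks, giving {q8} and {q9}.
Split {q4,q7} by δ(·,x) → {q4} and {q7}.
No further refinement is possible. Final partition (8 blocks): {q2} | {q8} | {q4} | {q1,q6} | {q3} | {q0} | {q9} | {q7}.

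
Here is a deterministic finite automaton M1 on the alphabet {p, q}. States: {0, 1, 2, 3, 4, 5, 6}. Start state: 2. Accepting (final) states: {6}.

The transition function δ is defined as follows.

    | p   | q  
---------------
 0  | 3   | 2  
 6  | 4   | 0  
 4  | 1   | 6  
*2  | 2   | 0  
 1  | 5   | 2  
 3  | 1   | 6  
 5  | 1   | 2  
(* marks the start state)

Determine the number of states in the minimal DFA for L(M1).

5

Start with accepting vs non-accepting: {6} | {0,1,2,3,4,5}.
Refine {0,1,2,3,4,5} on symbol q: members go to different blocks, giving {0,1,2,5} and {3,4}.
Split {0,1,2,5} by δ(·,p) → {1,2,5} and {0}.
On input q, block {1,2,5} splits into {1,5} and {2}.
The partition is now stable with 5 blocks: {6} | {1,5} | {3,4} | {0} | {2}.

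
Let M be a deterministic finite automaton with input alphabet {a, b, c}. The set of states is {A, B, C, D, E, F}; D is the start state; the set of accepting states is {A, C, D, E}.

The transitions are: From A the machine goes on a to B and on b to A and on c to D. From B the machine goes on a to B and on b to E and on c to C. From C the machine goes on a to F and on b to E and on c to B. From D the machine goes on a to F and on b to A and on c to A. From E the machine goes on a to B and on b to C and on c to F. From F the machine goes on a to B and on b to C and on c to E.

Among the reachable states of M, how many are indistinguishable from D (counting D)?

2

P0 = {A,C,D,E} | {B,F}.
Refine {A,C,D,E} on symbol c: members go to different blocks, giving {A,D} and {C,E}.
Stable partition: {A,D} | {B,F} | {C,E} — 3 equivalence classes.
State D belongs to the block {A,D}, which has 2 states.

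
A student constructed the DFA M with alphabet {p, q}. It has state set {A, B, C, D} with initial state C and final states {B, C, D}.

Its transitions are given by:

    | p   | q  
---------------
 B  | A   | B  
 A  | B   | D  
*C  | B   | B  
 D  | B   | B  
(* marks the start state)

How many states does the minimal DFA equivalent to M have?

3

Initial partition by acceptance: {B,C,D} | {A}.
Refine {B,C,D} on symbol p: members go to different blocks, giving {C,D} and {B}.
The partition is now stable with 3 blocks: {C,D} | {A} | {B}.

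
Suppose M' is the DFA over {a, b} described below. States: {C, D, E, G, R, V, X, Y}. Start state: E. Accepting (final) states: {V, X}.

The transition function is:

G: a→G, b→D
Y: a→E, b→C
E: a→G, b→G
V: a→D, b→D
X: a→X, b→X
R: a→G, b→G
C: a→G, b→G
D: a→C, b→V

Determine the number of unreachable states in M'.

3

Starting at E and following transitions, the reachable set is {C, D, E, G, V}. That leaves R, X, Y unreachable — 3 in total.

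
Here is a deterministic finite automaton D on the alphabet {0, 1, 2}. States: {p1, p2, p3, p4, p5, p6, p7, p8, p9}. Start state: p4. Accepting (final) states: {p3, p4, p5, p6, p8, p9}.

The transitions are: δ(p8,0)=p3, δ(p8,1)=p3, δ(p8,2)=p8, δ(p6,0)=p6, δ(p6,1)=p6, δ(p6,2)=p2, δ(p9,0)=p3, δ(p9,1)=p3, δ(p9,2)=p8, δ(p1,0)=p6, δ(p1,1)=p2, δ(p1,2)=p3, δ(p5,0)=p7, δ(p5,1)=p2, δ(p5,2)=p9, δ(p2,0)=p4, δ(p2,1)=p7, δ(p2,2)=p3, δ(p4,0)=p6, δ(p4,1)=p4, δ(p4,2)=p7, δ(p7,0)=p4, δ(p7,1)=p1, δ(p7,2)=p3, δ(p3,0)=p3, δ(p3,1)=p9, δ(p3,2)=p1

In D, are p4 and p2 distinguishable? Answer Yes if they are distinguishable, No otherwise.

Yes

First remove the unreachable states {p5}; 8 states remain.
P0 = {p3,p4,p6,p8,p9} | {p1,p2,p7}.
On input 2, block {p3,p4,p6,p8,p9} splits into {p3,p4,p6} and {p8,p9}.
Split {p3,p4,p6} by δ(·,1) → {p4,p6} and {p3}.
The partition is now stable with 4 blocks: {p4,p6} | {p1,p2,p7} | {p8,p9} | {p3}.
p4 and p2 end up in different blocks, so they are distinguishable. For instance, the string 'ε' is accepted from only p4.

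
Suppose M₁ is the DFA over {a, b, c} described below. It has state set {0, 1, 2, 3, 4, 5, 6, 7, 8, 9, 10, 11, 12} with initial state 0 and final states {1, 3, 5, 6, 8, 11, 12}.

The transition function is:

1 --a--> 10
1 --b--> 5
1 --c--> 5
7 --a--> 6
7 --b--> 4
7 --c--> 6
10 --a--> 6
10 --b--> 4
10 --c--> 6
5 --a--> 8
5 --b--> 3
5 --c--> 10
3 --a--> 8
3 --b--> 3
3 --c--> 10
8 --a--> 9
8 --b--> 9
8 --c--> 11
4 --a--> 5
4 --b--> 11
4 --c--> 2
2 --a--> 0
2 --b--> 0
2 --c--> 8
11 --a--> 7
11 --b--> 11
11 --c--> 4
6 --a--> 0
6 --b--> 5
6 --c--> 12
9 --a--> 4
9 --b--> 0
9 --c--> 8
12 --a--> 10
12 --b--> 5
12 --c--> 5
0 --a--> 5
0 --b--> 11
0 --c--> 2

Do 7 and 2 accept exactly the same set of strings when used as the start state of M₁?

No

States {1} cannot be reached from the start state, so discard them.
Start with accepting vs non-accepting: {3,5,6,8,11,12} | {0,2,4,7,9,10}.
On input a, block {3,5,6,8,11,12} splits into {6,8,11,12} and {3,5}.
Split {6,8,11,12} by δ(·,b) → {6,12} and {8} and {11}.
Split {6,12} by δ(·,c) → {6} and {12}.
On input a, block {0,2,4,7,9,10} splits into {0,4} and {2,9} and {7,10}.
No further refinement is possible. Final partition (8 blocks): {6} | {0,4} | {3,5} | {8} | {11} | {12} | {2,9} | {7,10}.
7 and 2 end up in different blocks, so they are distinguishable. For instance, the string 'a' is accepted from only 7.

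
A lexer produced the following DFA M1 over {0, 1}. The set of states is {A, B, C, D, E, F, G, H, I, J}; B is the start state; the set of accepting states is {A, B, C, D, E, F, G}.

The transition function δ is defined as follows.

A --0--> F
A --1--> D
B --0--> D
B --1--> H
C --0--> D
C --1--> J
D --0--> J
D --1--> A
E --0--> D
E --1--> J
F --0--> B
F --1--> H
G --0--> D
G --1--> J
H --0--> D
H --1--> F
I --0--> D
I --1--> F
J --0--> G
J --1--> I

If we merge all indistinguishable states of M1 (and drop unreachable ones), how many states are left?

7

States {C,E} cannot be reached from the start state, so discard them.
P0 = {A,B,D,F,G} | {H,I,J}.
Refine {A,B,D,F,G} on symbol 0: members go to different blocks, giving {A,B,F,G} and {D}.
Split {A,B,F,G} by δ(·,0) → {A,F} and {B,G}.
Split {A,F} by δ(·,0) → {A} and {F}.
Split {H,I,J} by δ(·,0) → {H,I} and {J}.
Split {B,G} by δ(·,1) → {B} and {G}.
No further refinement is possible. Final partition (7 blocks): {A} | {H,I} | {D} | {B} | {F} | {J} | {G}.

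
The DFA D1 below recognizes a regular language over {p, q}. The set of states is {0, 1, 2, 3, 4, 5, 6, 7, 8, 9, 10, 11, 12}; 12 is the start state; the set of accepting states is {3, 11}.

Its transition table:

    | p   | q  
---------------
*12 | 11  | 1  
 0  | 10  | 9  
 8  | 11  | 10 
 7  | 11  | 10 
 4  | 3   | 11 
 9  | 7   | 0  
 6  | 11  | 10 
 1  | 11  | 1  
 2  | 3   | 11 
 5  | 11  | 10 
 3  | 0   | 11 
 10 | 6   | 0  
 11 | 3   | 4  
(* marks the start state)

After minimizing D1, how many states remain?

7

First remove the unreachable states {2,5,8}; 10 states remain.
P0 = {3,11} | {0,1,4,6,7,9,10,12}.
On input p, block {3,11} splits into {3} and {11}.
On input p, block {0,1,4,6,7,9,10,12} splits into {1,6,7,12} and {0,9,10} and {4}.
On input q, block {1,6,7,12} splits into {1,12} and {6,7}.
Refine {0,9,10} on symbol p: members go to different blocks, giving {9,10} and {0}.
No further refinement is possible. Final partition (7 blocks): {3} | {1,12} | {11} | {9,10} | {4} | {6,7} | {0}.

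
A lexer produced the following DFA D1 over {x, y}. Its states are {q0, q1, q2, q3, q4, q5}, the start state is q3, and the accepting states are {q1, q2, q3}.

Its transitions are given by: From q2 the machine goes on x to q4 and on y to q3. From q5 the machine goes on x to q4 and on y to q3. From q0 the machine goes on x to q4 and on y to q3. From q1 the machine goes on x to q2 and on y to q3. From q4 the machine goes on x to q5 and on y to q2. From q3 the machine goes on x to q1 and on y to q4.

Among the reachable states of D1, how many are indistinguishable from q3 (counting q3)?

States {q0} cannot be reached from the start state, so discard them.
Initial partition by acceptance: {q1,q2,q3} | {q4,q5}.
Refine {q1,q2,q3} on symbol x: members go to different blocks, giving {q1,q3} and {q2}.
On input x, block {q1,q3} splits into {q1} and {q3}.
Split {q4,q5} by δ(·,y) → {q4} and {q5}.
The partition is now stable with 5 blocks: {q1} | {q4} | {q2} | {q3} | {q5}.
The equivalence class containing q3 is {q3}, of size 1.

1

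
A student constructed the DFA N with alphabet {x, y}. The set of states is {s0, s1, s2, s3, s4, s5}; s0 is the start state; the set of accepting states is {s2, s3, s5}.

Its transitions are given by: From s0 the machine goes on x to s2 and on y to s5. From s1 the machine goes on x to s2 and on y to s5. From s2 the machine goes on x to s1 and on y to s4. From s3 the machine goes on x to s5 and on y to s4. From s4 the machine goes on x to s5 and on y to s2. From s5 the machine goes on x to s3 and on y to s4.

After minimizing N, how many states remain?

Every state is reachable, so we keep all 6.
P0 = {s2,s3,s5} | {s0,s1,s4}.
Refine {s2,s3,s5} on symbol x: members go to different blocks, giving {s3,s5} and {s2}.
Refine {s0,s1,s4} on symbol x: members go to different blocks, giving {s0,s1} and {s4}.
The partition is now stable with 4 blocks: {s3,s5} | {s0,s1} | {s2} | {s4}.

4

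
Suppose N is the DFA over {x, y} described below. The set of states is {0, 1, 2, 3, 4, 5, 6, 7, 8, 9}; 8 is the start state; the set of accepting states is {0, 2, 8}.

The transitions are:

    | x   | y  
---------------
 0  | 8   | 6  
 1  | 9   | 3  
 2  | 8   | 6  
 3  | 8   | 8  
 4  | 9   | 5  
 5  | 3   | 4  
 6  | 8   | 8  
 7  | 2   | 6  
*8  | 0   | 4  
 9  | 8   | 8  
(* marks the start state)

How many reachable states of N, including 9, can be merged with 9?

States {1,2,7} cannot be reached from the start state, so discard them.
P0 = {0,8} | {3,4,5,6,9}.
Split {3,4,5,6,9} by δ(·,x) → {3,6,9} and {4,5}.
On input y, block {0,8} splits into {0} and {8}.
Stable partition: {0} | {3,6,9} | {4,5} | {8} — 4 equivalence classes.
The equivalence class containing 9 is {3,6,9}, of size 3.

3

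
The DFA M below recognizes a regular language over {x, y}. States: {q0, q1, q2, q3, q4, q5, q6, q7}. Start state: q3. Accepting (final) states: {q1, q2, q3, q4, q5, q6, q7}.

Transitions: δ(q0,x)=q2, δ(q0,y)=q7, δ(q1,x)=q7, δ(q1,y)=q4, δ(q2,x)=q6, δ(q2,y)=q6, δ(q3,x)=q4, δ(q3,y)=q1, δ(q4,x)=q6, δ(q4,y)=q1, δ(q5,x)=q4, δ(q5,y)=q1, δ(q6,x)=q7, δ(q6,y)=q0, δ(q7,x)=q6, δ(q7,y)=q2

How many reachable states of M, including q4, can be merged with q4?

1

States {q5} cannot be reached from the start state, so discard them.
Start with accepting vs non-accepting: {q1,q2,q3,q4,q6,q7} | {q0}.
Split {q1,q2,q3,q4,q6,q7} by δ(·,y) → {q1,q2,q3,q4,q7} and {q6}.
On input x, block {q1,q2,q3,q4,q7} splits into {q2,q4,q7} and {q1,q3}.
Refine {q2,q4,q7} on symbol y: members go to different blocks, giving {q2} and {q4} and {q7}.
On input x, block {q1,q3} splits into {q1} and {q3}.
The partition is now stable with 7 blocks: {q2} | {q0} | {q6} | {q1} | {q4} | {q7} | {q3}.
The equivalence class containing q4 is {q4}, of size 1.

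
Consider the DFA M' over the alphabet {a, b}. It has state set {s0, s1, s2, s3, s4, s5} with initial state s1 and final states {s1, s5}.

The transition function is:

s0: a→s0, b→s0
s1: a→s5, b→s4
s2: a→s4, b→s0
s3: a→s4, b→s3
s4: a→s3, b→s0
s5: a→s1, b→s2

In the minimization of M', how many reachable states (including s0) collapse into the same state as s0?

All states are reachable from the start state.
P0 = {s1,s5} | {s0,s2,s3,s4}.
The partition is now stable with 2 blocks: {s1,s5} | {s0,s2,s3,s4}.
The equivalence class containing s0 is {s0,s2,s3,s4}, of size 4.

4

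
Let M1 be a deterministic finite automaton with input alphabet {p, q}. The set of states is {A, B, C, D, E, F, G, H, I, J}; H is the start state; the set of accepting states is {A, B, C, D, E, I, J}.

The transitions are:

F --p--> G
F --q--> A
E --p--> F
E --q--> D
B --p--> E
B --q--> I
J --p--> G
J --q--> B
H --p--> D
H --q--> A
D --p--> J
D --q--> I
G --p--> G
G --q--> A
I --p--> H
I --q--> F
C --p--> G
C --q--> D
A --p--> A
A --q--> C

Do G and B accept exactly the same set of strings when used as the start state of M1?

P0 = {A,B,C,D,E,I,J} | {F,G,H}.
On input p, block {A,B,C,D,E,I,J} splits into {C,E,I,J} and {A,B,D}.
Refine {C,E,I,J} on symbol q: members go to different blocks, giving {C,E,J} and {I}.
Split {F,G,H} by δ(·,p) → {F,G} and {H}.
Refine {A,B,D} on symbol p: members go to different blocks, giving {B,D} and {A}.
Stable partition: {C,E,J} | {F,G} | {B,D} | {I} | {H} | {A} — 6 equivalence classes.
G and B end up in different blocks, so they are distinguishable. For instance, the string 'ε' is accepted from only B.

No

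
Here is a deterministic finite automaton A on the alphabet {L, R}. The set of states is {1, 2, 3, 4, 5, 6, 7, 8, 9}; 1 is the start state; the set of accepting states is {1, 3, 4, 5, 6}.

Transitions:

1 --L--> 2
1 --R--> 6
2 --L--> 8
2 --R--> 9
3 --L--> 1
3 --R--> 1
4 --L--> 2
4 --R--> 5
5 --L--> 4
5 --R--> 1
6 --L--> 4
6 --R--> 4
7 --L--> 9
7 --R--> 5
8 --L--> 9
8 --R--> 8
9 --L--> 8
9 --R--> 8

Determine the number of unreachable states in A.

No path from 1 leads to 3, 7; the other 7 states are all reachable.

2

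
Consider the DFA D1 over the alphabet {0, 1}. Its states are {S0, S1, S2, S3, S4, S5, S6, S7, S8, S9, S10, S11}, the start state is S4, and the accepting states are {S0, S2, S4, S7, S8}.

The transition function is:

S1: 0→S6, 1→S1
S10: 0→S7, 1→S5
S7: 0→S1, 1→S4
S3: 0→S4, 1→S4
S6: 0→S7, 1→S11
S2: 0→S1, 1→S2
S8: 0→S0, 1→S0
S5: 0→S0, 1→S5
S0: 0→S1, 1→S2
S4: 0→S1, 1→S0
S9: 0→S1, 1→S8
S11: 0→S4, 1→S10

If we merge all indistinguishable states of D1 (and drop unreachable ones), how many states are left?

3

Reachable states from the start: {S0,S1,S2,S4,S5,S6,S7,S10,S11}. Unreachable: {S3,S8,S9} — drop them.
Start with accepting vs non-accepting: {S0,S2,S4,S7} | {S1,S5,S6,S10,S11}.
On input 0, block {S1,S5,S6,S10,S11} splits into {S5,S6,S10,S11} and {S1}.
The partition is now stable with 3 blocks: {S0,S2,S4,S7} | {S5,S6,S10,S11} | {S1}.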